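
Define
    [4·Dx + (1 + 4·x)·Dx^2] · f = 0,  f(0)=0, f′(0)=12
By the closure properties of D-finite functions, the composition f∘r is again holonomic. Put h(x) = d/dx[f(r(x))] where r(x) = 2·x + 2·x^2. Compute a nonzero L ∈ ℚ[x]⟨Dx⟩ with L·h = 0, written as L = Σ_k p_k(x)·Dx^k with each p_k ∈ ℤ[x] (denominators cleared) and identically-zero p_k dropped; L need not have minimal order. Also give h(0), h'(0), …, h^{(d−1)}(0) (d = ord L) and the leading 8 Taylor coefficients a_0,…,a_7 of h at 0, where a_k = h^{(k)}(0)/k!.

L = (6 + 16·x + 16·x^2) + (1 + 10·x + 24·x^2 + 16·x^3)·Dx  (order 1).
h: a_k = 24, -144, 960, -6528, 44544, -304128, 2076672, -14180352, …
ICs: h(0) = 24.

f: a_k = 0, 12, -24, 64, -192, 3072/5, -2048, 49152/7, …
Change of var in L_f (x↦r) gives L₀.
h=h₀': d/dx-closure on L₀ ⇒ L.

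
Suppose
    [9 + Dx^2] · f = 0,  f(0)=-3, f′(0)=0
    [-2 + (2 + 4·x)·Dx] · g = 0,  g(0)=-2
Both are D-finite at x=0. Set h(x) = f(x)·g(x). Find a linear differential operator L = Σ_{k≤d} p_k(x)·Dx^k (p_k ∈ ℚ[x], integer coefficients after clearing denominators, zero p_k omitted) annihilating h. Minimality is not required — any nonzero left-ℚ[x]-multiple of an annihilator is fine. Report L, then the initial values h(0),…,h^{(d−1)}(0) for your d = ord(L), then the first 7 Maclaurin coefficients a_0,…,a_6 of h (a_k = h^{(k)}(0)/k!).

L = (12 + 36·x + 36·x^2) + (-2 - 4·x)·Dx + (1 + 4·x + 4·x^2)·Dx^2  (order 2).
h: a_k = 6, 6, -30, -24, 30, 12, -36/5, …
ICs: h(0) = 6, h′(0) = 6.

f: a_k = -3, 0, 27/2, 0, -81/8, 0, 243/80, …
g: a_k = -2, -2, 1, -1, 5/4, -7/4, 21/8, …
Product ⇒ symmetric product L₀, ord ≤ 2.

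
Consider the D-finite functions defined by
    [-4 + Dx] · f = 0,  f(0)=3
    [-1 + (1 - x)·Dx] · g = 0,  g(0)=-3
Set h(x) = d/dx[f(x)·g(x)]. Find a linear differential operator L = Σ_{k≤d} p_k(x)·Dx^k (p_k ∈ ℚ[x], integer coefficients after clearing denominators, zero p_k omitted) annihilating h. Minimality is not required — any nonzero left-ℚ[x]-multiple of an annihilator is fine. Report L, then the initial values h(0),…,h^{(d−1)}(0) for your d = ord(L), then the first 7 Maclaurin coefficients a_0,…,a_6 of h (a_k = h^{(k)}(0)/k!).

f: a_k = 3, 12, 24, 32, 32, 128/5, 256/15, …
g: a_k = -3, -3, -3, -3, -3, -3, -3, …
Product ⇒ symmetric product L₀, ord ≤ 1.
h=h₀': d/dx-closure on L₀ ⇒ L.
L = (26 - 40·x + 16·x^2) + (-5 + 9·x - 4·x^2)·Dx  (order 1).
h: a_k = -45, -234, -639, -1236, -1929, -2622, -16319/5, …
ICs: h(0) = -45.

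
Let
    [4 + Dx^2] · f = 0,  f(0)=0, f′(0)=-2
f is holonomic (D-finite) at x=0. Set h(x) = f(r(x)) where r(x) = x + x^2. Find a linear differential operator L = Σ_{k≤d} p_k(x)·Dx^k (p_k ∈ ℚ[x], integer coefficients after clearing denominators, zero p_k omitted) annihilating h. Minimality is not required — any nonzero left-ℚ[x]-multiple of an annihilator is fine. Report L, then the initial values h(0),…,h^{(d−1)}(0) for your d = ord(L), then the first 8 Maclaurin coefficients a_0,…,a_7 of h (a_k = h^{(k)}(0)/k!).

L = (4 + 24·x + 48·x^2 + 32·x^3) - 2·Dx + (1 + 2·x)·Dx^2  (order 2).
h: a_k = 0, -2, -2, 4/3, 4, 56/15, 0, -832/315, …
ICs: h(0) = 0, h′(0) = -2.

f: a_k = 0, -2, 0, 4/3, 0, -4/15, 0, 8/315, …
L₀ from L_f via x↦r, Dx↦r'^{-1}Dx.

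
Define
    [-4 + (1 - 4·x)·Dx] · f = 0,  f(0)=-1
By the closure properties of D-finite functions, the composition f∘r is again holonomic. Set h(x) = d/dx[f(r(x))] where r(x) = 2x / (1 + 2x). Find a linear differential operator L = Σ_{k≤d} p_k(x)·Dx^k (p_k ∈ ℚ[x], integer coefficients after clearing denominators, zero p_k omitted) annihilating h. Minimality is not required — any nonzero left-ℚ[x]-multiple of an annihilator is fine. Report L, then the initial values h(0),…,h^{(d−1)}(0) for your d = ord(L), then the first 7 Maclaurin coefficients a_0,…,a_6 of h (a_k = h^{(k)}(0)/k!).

L = 12 + (-1 + 6·x)·Dx  (order 1).
h: a_k = -8, -96, -864, -6912, -51840, -373248, -2612736, …
ICs: h(0) = -8.

f: a_k = -1, -4, -16, -64, -256, -1024, -4096, …
f∘r: x↦r, Dx↦Dx/r' in L_f ⇒ L₀.
Differentiate: ansatz ord ≤ ord L₀ ⇒ L.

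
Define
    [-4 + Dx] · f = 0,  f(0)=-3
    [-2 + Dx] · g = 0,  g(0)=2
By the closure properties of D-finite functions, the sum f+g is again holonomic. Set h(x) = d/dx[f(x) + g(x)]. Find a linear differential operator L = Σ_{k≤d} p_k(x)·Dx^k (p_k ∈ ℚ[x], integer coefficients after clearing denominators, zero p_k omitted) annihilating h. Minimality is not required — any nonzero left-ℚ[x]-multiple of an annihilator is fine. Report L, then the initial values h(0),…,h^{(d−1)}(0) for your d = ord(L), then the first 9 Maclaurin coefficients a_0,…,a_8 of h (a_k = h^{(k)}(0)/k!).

f: a_k = -3, -12, -24, -32, -32, -128/5, -256/15, -1024/105, -512/105, …
g: a_k = 2, 4, 4, 8/3, 4/3, 8/15, 8/45, 16/315, 4/315, …
Sum ⇒ L₀ = lclm(L_f,L_g) in ℚ(x)⟨Dx⟩.
h₀' ⇒ L via d/dx closure of L₀.
L = 8 - 6·Dx + Dx^2  (order 2).
h: a_k = -8, -40, -88, -368/3, -376/3, -304/3, -3056/45, -12256/315, -6136/315, …
ICs: h(0) = -8, h′(0) = -40.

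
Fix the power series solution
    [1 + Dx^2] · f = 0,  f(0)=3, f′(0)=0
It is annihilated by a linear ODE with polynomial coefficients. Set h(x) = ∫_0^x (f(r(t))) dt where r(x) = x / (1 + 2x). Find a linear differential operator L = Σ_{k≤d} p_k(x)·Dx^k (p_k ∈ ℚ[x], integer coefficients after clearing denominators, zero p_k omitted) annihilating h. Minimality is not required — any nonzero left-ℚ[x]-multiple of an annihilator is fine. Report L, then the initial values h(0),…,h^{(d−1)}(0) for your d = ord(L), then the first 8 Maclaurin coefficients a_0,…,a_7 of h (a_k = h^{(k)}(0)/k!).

L = Dx + (4 + 24·x + 48·x^2 + 32·x^3)·Dx^2 + (1 + 8·x + 24·x^2 + 32·x^3 + 16·x^4)·Dx^3  (order 3).
h: a_k = 0, 3, 0, -1/2, 3/2, -143/40, 47/6, -3943/240, …
ICs: h(0) = 0, h′(0) = 3, h′′(0) = 0.

f: a_k = 3, 0, -3/2, 0, 1/8, 0, -1/240, 0, …
Substitute x→r, Dx→(1/r')Dx; clear ⇒ L₀.
Integrate: L := L₀·Dx.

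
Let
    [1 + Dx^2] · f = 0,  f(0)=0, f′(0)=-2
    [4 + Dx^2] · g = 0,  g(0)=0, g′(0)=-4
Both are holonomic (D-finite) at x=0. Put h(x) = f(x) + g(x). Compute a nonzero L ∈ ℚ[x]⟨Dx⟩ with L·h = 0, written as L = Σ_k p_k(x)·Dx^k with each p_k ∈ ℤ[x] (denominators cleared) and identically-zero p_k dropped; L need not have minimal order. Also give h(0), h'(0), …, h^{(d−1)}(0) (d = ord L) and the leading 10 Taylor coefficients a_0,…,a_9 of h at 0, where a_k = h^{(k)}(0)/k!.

L = 4 + 5·Dx^2 + Dx^4  (order 4).
h: a_k = 0, -6, 0, 3, 0, -11/20, 0, 43/840, 0, -19/6720, …
ICs: h(0) = 0, h′(0) = -6, h′′(0) = 0, h′′′(0) = 18.

f: a_k = 0, -2, 0, 1/3, 0, -1/60, 0, 1/2520, 0, -1/181440, …
g: a_k = 0, -4, 0, 8/3, 0, -8/15, 0, 16/315, 0, -8/2835, …
f+g: L₀ = lclm(L_f,L_g), ord ≤ 2+2.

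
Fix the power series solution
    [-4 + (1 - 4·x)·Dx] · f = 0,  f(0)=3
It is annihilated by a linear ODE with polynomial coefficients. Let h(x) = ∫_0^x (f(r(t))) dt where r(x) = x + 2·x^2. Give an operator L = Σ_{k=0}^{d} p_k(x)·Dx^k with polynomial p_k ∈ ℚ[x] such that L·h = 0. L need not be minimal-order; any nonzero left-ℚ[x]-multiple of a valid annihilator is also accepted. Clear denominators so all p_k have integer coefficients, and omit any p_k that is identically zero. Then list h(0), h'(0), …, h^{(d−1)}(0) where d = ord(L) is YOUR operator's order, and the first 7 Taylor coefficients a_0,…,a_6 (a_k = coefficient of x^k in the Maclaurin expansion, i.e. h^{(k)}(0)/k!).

L = (4 + 16·x)·Dx + (-1 + 4·x + 8·x^2)·Dx^2  (order 2).
h: a_k = 0, 3, 6, 24, 96, 2112/5, 1920, …
ICs: h(0) = 0, h′(0) = 3.

f: a_k = 3, 12, 48, 192, 768, 3072, 12288, …
h₀=f(r): pull back L_f along r ⇒ L₀.
∫: right-multiply L₀ by Dx.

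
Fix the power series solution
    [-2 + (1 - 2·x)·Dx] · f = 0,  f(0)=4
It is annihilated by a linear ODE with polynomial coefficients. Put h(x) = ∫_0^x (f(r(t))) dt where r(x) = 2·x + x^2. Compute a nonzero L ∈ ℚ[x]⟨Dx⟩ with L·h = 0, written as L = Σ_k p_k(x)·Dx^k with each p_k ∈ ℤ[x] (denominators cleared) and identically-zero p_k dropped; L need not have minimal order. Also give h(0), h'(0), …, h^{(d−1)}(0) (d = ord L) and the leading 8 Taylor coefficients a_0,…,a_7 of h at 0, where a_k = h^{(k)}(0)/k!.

f: a_k = 4, 8, 16, 32, 64, 128, 256, 512, …
Substitute x→r, Dx→(1/r')Dx; clear ⇒ L₀.
∫: right-multiply L₀ by Dx.
L = (4 + 4·x)·Dx + (-1 + 4·x + 2·x^2)·Dx^2  (order 2).
h: a_k = 0, 4, 8, 24, 80, 1424/5, 1056, 28192/7, …
ICs: h(0) = 0, h′(0) = 4.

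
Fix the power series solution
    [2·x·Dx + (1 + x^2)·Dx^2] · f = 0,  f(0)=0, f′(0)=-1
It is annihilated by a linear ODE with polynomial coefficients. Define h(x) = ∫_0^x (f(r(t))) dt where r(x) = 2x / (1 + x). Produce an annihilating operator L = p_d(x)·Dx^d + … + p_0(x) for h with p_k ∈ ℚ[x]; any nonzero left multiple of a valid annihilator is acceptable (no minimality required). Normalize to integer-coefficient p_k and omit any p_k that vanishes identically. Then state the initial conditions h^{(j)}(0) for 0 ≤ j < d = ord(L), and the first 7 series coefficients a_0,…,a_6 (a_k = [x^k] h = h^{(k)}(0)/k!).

f: a_k = 0, -1, 0, 1/3, 0, -1/5, 0, …
L₀ from L_f via x↦r, Dx↦r'^{-1}Dx.
Integrate: L := L₀·Dx.
L = (2 + 10·x)·Dx^2 + (1 + 2·x + 5·x^2)·Dx^3  (order 3).
h: a_k = 0, 0, -1, 2/3, 1/6, -6/5, 19/15, …
ICs: h(0) = 0, h′(0) = 0, h′′(0) = -2.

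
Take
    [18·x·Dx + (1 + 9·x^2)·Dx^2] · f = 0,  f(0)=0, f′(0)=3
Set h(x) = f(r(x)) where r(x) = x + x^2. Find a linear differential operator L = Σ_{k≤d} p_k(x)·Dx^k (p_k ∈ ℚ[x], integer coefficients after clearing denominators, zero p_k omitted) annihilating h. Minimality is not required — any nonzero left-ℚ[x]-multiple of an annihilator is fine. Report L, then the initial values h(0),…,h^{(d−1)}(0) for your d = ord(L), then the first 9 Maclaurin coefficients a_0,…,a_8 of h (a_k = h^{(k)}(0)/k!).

f: a_k = 0, 3, 0, -9, 0, 243/5, 0, -2187/7, 0, …
f∘r: x↦r, Dx↦Dx/r' in L_f ⇒ L₀.
L = (-2 + 18·x + 72·x^2 + 108·x^3 + 54·x^4)·Dx + (1 + 2·x + 9·x^2 + 36·x^3 + 45·x^4 + 18·x^5)·Dx^2  (order 2).
h: a_k = 0, 3, 3, -9, -27, 108/5, 234, 1215/7, -1701, …
ICs: h(0) = 0, h′(0) = 3.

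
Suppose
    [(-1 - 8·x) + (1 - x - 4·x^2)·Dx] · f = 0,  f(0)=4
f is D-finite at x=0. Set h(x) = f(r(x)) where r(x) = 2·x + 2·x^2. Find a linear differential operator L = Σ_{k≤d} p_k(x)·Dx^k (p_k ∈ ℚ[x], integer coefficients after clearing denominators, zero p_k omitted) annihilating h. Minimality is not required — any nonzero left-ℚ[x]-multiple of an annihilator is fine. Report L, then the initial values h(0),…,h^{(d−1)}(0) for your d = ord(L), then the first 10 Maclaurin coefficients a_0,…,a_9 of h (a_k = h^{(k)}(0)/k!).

f: a_k = 4, 4, 20, 36, 116, 260, 724, 1764, 4660, 11716, …
h₀=f(r): pull back L_f along r ⇒ L₀.
L = (2 + 36·x + 96·x^2 + 64·x^3) + (-1 + 2·x + 18·x^2 + 32·x^3 + 16·x^4)·Dx  (order 1).
h: a_k = 4, 8, 88, 448, 2800, 16608, 99360, 594432, 3553600, 21252224, …
ICs: h(0) = 4.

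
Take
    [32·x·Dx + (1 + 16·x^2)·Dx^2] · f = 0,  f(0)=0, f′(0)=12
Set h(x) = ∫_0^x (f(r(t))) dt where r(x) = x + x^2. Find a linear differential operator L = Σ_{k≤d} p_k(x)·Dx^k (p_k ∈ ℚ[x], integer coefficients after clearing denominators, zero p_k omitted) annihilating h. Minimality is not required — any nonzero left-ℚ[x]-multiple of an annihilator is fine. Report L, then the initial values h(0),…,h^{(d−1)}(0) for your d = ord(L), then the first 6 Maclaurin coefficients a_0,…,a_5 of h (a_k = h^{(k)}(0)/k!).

L = (-2 + 32·x + 128·x^2 + 192·x^3 + 96·x^4)·Dx^2 + (1 + 2·x + 16·x^2 + 64·x^3 + 80·x^4 + 32·x^5)·Dx^3  (order 3).
h: a_k = 0, 0, 6, 4, -16, -192/5, …
ICs: h(0) = 0, h′(0) = 0, h′′(0) = 12.

f: a_k = 0, 12, 0, -64, 0, 3072/5, …
Substitute x→r, Dx→(1/r')Dx; clear ⇒ L₀.
h=∫₀ˣh₀: take L = L₀·Dx.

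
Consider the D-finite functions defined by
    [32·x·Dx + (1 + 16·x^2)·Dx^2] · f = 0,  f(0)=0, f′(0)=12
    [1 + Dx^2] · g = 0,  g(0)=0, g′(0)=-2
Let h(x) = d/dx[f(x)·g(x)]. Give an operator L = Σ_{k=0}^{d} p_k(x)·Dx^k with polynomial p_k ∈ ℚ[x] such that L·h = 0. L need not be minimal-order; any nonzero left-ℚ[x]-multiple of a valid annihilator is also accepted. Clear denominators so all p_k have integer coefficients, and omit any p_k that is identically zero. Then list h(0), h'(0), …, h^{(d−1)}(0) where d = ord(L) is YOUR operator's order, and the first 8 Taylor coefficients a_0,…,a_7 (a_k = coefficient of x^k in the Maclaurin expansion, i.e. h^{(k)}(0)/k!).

f: a_k = 0, 12, 0, -64, 0, 3072/5, 0, -49152/7, …
g: a_k = 0, -2, 0, 1/3, 0, -1/60, 0, 1/2520, …
f·g: L₀ = L_f ⊗_s L_g, ord ≤ 2·2.
h₀' ⇒ L via d/dx closure of L₀.
L = (209105 + 6893664·x^2 + 261353216·x^4 + 52248576·x^6 - 2162688·x^8 - 60817408·x^10 + 16777216·x^12) + (108608·x + 9933824·x^3 + 133857280·x^5 + 44564480·x^7 + 20971520·x^9 + 67108864·x^11)·Dx + (210210 + 6980800·x^2 + 263314944·x^4 + 66224128·x^6 + 4063232·x^8 - 54525952·x^10 + 33554432·x^12)·Dx^2 + (108608·x + 9933824·x^3 + 133857280·x^5 + 44564480·x^7 + 20971520·x^9 + 67108864·x^11)·Dx^3 + (1105 + 87136·x^2 + 1961728·x^4 + 13975552·x^6 + 6225920·x^8 + 6291456·x^10 + 16777216·x^12)·Dx^4  (order 4).
h: a_k = 0, -48, 0, 528, 0, -7502, 0, 569972/5, …
ICs: h(0) = 0, h′(0) = -48, h′′(0) = 0, h′′′(0) = 3168.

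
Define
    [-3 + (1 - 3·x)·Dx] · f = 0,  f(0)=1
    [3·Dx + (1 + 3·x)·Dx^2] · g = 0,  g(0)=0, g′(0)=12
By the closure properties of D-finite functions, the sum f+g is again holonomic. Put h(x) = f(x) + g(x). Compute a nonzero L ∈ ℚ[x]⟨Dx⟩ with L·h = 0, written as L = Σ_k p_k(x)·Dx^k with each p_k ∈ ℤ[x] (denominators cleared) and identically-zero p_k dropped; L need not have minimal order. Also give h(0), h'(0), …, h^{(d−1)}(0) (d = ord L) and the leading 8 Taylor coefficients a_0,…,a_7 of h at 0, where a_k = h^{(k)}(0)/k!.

f: a_k = 1, 3, 9, 27, 81, 243, 729, 2187, …
g: a_k = 0, 12, -18, 36, -81, 972/5, -486, 8748/7, …
h₀=f+g: left-lcm gives L₀, ord ≤ 3.
L = (30 + 18·x)·Dx + (4 + 48·x + 36·x^2)·Dx^2 + (-1 - x + 9·x^2 + 9·x^3)·Dx^3  (order 3).
h: a_k = 1, 15, -9, 63, 0, 2187/5, 243, 24057/7, …
ICs: h(0) = 1, h′(0) = 15, h′′(0) = -18.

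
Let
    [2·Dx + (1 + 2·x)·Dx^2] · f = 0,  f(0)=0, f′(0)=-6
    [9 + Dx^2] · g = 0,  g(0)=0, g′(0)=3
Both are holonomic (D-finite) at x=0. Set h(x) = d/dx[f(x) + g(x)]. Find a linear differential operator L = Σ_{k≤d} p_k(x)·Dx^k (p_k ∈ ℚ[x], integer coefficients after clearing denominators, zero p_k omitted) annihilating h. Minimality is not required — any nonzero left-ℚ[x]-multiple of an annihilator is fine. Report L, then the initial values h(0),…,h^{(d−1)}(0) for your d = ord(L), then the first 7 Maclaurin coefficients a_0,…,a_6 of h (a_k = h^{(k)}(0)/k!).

f: a_k = 0, -6, 6, -8, 12, -96/5, 32, …
g: a_k = 0, 3, 0, -9/2, 0, 81/40, 0, …
f+g: L₀ = lclm(L_f,L_g), ord ≤ 2+2.
h₀' ⇒ L via d/dx closure of L₀.
L = (594 + 648·x + 648·x^2) + (153 + 630·x + 972·x^2 + 648·x^3)·Dx + (66 + 72·x + 72·x^2)·Dx^2 + (17 + 70·x + 108·x^2 + 72·x^3)·Dx^3  (order 3).
h: a_k = -3, 12, -75/2, 48, -687/8, 192, -30963/80, …
ICs: h(0) = -3, h′(0) = 12, h′′(0) = -75.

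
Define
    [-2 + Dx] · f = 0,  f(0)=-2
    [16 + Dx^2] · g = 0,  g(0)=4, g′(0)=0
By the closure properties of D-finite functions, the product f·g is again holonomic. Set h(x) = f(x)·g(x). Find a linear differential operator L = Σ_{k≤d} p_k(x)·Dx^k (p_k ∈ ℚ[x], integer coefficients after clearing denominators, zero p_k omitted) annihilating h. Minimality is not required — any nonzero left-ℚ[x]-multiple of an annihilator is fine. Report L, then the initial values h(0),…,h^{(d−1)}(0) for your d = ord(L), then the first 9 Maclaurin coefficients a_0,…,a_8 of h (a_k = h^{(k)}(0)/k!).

L = 20 - 4·Dx + Dx^2  (order 2).
h: a_k = -8, -16, 48, 352/3, 112/3, -1312/15, -416/5, -1856/315, 8432/315, …
ICs: h(0) = -8, h′(0) = -16.

f: a_k = -2, -4, -4, -8/3, -4/3, -8/15, -8/45, -16/315, -4/315, …
g: a_k = 4, 0, -32, 0, 128/3, 0, -1024/45, 0, 2048/315, …
h₀=f·g: eliminate ⇒ L₀, order ≤ 1·2.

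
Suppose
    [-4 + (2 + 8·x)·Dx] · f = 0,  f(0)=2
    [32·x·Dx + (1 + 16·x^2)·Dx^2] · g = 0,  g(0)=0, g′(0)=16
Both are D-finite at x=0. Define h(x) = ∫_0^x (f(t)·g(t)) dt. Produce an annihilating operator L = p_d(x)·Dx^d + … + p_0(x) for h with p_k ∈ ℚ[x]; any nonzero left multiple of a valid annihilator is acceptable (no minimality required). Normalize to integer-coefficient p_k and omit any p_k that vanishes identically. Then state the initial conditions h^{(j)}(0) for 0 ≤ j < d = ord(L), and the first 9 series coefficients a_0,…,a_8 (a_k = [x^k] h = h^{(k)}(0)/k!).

f: a_k = 2, 4, -4, 8, -20, 56, -168, 528, -1716, …
g: a_k = 0, 16, 0, -256/3, 0, 4096/5, 0, -65536/7, 0, …
Sym-product of L_f,L_g gives L₀ (≤ ord 2).
h=∫₀ˣh₀: take L = L₀·Dx.
L = (12 - 64·x - 64·x^2)·Dx + (-4 + 16·x + 192·x^2 + 256·x^3)·Dx^2 + (1 + 8·x + 32·x^2 + 128·x^3 + 256·x^4)·Dx^3  (order 3).
h: a_k = 0, 0, 16, 64/3, -176/3, -128/3, 12448/45, 52352/105, -301648/105, …
ICs: h(0) = 0, h′(0) = 0, h′′(0) = 32.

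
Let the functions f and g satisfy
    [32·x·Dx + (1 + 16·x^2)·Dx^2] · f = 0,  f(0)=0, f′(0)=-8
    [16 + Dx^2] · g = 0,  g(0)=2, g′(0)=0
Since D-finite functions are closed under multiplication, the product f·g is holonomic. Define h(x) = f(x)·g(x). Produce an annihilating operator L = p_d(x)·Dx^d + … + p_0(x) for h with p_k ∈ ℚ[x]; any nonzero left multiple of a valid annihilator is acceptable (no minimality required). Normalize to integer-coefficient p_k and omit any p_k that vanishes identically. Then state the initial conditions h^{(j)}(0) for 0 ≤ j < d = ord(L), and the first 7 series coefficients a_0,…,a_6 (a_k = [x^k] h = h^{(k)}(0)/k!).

L = (1280 + 53248·x^2 + 360448·x^4 + 2097152·x^6 + 8388608·x^8) + (1536·x + 40960·x^3 + 393216·x^5 + 2097152·x^7)·Dx + (96 + 4096·x^2 + 36864·x^4 + 262144·x^6 + 1048576·x^8)·Dx^2 + (96·x + 2560·x^3 + 24576·x^5 + 131072·x^7)·Dx^3 + (1 + 48·x^2 + 896·x^4 + 8192·x^6 + 32768·x^8)·Dx^4  (order 4).
h: a_k = 0, -16, 0, 640/3, 0, -25088/15, 0, …
ICs: h(0) = 0, h′(0) = -16, h′′(0) = 0, h′′′(0) = 1280.

f: a_k = 0, -8, 0, 128/3, 0, -2048/5, 0, …
g: a_k = 2, 0, -16, 0, 64/3, 0, -512/45, …
f·g: L₀ = L_f ⊗_s L_g, ord ≤ 2·2.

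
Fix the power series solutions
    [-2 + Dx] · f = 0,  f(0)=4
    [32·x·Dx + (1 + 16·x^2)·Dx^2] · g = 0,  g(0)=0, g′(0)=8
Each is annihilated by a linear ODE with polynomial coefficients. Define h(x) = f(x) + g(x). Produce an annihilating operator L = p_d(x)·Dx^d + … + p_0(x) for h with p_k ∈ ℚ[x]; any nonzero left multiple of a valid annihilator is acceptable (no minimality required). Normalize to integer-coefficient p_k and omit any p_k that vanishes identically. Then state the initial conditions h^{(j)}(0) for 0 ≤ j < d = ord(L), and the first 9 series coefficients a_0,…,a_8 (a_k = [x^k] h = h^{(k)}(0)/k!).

L = (32 - 64·x - 1536·x^2 - 1024·x^3)·Dx + (-18 + 704·x^2 - 512·x^4)·Dx^2 + (1 + 16·x + 32·x^2 + 256·x^3 + 256·x^4)·Dx^3  (order 3).
h: a_k = 4, 16, 8, -112/3, 8/3, 1232/3, 16/45, -1474528/315, 8/315, …
ICs: h(0) = 4, h′(0) = 16, h′′(0) = 16.

f: a_k = 4, 8, 8, 16/3, 8/3, 16/15, 16/45, 32/315, 8/315, …
g: a_k = 0, 8, 0, -128/3, 0, 2048/5, 0, -32768/7, 0, …
Sum ⇒ L₀ = lclm(L_f,L_g) in ℚ(x)⟨Dx⟩.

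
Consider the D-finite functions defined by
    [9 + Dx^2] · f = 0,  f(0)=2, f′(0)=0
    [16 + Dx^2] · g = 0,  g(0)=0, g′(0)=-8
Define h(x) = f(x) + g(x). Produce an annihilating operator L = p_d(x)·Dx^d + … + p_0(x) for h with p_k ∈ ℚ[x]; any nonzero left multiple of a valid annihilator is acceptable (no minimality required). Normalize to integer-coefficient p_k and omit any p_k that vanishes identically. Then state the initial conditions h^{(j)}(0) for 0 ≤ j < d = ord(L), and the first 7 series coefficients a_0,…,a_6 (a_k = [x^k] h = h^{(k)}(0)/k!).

f: a_k = 2, 0, -9, 0, 27/4, 0, -81/40, …
g: a_k = 0, -8, 0, 64/3, 0, -256/15, 0, …
h₀=f+g: left-lcm gives L₀, ord ≤ 4.
L = 144 + 25·Dx^2 + Dx^4  (order 4).
h: a_k = 2, -8, -9, 64/3, 27/4, -256/15, -81/40, …
ICs: h(0) = 2, h′(0) = -8, h′′(0) = -18, h′′′(0) = 128.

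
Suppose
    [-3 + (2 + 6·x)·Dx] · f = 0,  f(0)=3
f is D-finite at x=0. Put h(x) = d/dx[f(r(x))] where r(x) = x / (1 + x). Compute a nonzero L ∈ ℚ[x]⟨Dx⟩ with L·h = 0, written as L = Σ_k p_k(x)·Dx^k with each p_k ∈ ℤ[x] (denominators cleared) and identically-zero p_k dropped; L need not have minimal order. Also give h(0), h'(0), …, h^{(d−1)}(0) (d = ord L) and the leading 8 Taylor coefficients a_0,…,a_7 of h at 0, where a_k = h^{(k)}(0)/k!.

L = (-7 - 16·x) + (-2 - 10·x - 8·x^2)·Dx  (order 1).
h: a_k = 9/2, -63/4, 783/16, -5031/32, 136035/256, -956745/512, 13825035/2048, -101709495/4096, …
ICs: h(0) = 9/2.

f: a_k = 3, 9/2, -27/8, 81/16, -1215/128, 5103/256, -45927/1024, 216513/2048, …
h₀=f(r): pull back L_f along r ⇒ L₀.
h=h₀': d/dx-closure on L₀ ⇒ L.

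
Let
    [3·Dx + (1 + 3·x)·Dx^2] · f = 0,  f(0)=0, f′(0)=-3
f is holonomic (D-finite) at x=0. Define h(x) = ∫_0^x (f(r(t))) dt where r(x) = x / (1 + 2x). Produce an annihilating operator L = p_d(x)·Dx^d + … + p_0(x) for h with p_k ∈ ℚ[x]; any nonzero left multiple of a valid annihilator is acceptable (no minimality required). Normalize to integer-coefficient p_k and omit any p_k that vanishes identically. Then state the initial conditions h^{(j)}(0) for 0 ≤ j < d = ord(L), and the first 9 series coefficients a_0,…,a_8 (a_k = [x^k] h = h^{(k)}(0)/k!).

f: a_k = 0, -3, 9/2, -9, 81/4, -243/5, 243/2, -2187/7, 6561/8, …
f∘r: x↦r, Dx↦Dx/r' in L_f ⇒ L₀.
h=∫₀ˣh₀: take L = L₀·Dx.
L = (7 + 20·x)·Dx^2 + (1 + 7·x + 10·x^2)·Dx^3  (order 3).
h: a_k = 0, 0, -3/2, 7/2, -39/4, 609/20, -1031/10, 741/2, -77997/56, …
ICs: h(0) = 0, h′(0) = 0, h′′(0) = -3.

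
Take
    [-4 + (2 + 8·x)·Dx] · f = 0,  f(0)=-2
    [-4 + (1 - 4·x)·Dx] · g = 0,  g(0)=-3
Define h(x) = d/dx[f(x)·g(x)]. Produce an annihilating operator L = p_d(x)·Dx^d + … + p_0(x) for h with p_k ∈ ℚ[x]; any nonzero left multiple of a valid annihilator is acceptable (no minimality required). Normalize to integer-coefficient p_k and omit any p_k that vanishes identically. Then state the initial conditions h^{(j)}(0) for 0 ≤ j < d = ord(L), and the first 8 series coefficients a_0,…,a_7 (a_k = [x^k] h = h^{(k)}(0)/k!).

L = (22 + 144·x + 96·x^2) + (-3 - 4·x + 48·x^2 + 64·x^3)·Dx  (order 1).
h: a_k = 36, 264, 1656, 8592, 43800, 207216, 978096, 4430112, …
ICs: h(0) = 36.

f: a_k = -2, -4, 4, -8, 20, -56, 168, -528, …
g: a_k = -3, -12, -48, -192, -768, -3072, -12288, -49152, …
Product ⇒ symmetric product L₀, ord ≤ 1.
Derive L from L₀ (diff closure).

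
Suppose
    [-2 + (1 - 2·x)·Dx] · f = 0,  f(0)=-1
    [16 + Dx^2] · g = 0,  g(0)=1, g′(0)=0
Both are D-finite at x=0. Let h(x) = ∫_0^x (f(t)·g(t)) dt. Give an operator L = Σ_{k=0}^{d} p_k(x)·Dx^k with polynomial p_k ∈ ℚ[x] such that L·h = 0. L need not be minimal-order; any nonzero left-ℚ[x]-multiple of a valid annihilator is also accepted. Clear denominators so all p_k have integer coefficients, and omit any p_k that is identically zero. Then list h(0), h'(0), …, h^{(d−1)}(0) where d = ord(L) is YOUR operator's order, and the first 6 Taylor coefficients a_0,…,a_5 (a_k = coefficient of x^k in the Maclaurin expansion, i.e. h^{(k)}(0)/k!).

f: a_k = -1, -2, -4, -8, -16, -32, …
g: a_k = 1, 0, -8, 0, 32/3, 0, …
f·g: L₀ = L_f ⊗_s L_g, ord ≤ 1·2.
∫: right-multiply L₀ by Dx.
L = (-16 + 32·x)·Dx + 4·Dx^2 + (-1 + 2·x)·Dx^3  (order 3).
h: a_k = 0, -1, -1, 4/3, 2, 16/15, …
ICs: h(0) = 0, h′(0) = -1, h′′(0) = -2.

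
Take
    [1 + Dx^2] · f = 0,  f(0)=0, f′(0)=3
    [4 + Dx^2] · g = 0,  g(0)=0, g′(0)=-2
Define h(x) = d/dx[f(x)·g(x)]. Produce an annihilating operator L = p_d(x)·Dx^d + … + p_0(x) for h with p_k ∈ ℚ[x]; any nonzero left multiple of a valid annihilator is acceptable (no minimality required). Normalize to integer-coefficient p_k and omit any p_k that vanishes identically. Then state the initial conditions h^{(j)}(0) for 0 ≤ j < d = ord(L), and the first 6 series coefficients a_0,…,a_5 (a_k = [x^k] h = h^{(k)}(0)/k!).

f: a_k = 0, 3, 0, -1/2, 0, 1/40, …
g: a_k = 0, -2, 0, 4/3, 0, -4/15, …
f·g: L₀ = L_f ⊗_s L_g, ord ≤ 2·2.
Differentiate: ansatz ord ≤ ord L₀ ⇒ L.
L = 9 + 10·Dx^2 + Dx^4  (order 4).
h: a_k = 0, -12, 0, 20, 0, -91/10, …
ICs: h(0) = 0, h′(0) = -12, h′′(0) = 0, h′′′(0) = 120.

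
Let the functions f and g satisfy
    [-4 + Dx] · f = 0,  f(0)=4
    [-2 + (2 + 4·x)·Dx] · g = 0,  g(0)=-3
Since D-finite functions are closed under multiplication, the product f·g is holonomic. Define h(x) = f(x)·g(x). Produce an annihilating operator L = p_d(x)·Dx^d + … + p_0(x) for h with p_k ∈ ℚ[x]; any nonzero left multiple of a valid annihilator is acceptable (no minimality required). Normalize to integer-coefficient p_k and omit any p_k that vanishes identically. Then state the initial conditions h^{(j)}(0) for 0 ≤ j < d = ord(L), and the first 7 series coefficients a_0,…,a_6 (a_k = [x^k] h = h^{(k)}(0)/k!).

f: a_k = 4, 16, 32, 128/3, 128/3, 512/15, 1024/45, …
g: a_k = -3, -3, 3/2, -3/2, 15/8, -21/8, 63/16, …
f·g: L₀ = L_f ⊗_s L_g, ord ≤ 1·1.
L = (-5 - 8·x) + (1 + 2·x)·Dx  (order 1).
h: a_k = -12, -60, -138, -206, -449/2, -1949/10, -1643/12, …
ICs: h(0) = -12.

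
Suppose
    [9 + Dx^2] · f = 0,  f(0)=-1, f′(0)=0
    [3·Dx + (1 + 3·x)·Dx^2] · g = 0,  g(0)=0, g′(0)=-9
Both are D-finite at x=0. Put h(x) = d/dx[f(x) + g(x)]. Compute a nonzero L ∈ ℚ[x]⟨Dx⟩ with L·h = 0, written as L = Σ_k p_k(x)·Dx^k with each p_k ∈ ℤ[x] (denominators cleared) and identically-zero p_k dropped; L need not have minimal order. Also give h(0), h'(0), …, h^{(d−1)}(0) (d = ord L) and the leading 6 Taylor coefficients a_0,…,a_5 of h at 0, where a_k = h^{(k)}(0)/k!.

f: a_k = -1, 0, 9/2, 0, -27/8, 0, …
g: a_k = 0, -9, 27/2, -27, 243/4, -729/5, …
Weyl lclm of L_f,L_g ⇒ L₀ (ord ≤ 4).
Derive L from L₀ (diff closure).
L = (63 + 54·x + 81·x^2) + (9 + 45·x + 81·x^2 + 81·x^3)·Dx + (7 + 6·x + 9·x^2)·Dx^2 + (1 + 5·x + 9·x^2 + 9·x^3)·Dx^3  (order 3).
h: a_k = -9, 36, -81, 459/2, -729, 87723/40, …
ICs: h(0) = -9, h′(0) = 36, h′′(0) = -162.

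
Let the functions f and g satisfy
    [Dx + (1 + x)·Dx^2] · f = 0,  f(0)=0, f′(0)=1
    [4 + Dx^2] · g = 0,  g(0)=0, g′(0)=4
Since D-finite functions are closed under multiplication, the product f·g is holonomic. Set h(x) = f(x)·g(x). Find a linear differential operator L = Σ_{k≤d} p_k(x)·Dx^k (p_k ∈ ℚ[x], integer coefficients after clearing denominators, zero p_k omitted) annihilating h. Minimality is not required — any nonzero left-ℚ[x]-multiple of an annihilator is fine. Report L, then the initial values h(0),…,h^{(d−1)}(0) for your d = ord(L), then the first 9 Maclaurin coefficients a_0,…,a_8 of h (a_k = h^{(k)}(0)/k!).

f: a_k = 0, 1, -1/2, 1/3, -1/4, 1/5, -1/6, 1/7, -1/8, …
g: a_k = 0, 4, 0, -8/3, 0, 8/15, 0, -16/315, 0, …
L₀ := L_f ⊗_s L_g (sym. prod.), ord ≤ 4.
L = (168 + 864·x + 1456·x^2 + 1024·x^3 + 256·x^4) + (112 + 368·x + 384·x^2 + 128·x^3)·Dx + (102 + 464·x + 744·x^2 + 512·x^3 + 128·x^4)·Dx^2 + (28 + 92·x + 96·x^2 + 32·x^3)·Dx^3 + (15 + 62·x + 95·x^2 + 64·x^3 + 16·x^4)·Dx^4  (order 4).
h: a_k = 0, 0, 4, -2, -4/3, 1/3, 4/9, -4/15, 52/315, …
ICs: h(0) = 0, h′(0) = 0, h′′(0) = 8, h′′′(0) = -12.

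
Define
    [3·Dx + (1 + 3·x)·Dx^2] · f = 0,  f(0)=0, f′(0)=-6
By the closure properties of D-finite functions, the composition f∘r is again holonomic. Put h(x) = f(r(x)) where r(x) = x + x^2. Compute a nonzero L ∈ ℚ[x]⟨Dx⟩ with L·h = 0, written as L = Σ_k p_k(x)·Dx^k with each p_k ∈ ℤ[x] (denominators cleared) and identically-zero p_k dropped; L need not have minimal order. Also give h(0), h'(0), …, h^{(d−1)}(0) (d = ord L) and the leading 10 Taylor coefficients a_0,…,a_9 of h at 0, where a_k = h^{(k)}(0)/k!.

f: a_k = 0, -6, 9, -18, 81/2, -486/5, 243, -4374/7, 6561/4, -4374, …
h₀=f(r): pull back L_f along r ⇒ L₀.
L = (1 + 6·x + 6·x^2)·Dx + (1 + 5·x + 9·x^2 + 6·x^3)·Dx^2  (order 2).
h: a_k = 0, -6, 3, 0, -9/2, 54/5, -18, 162/7, -81/4, 0, …
ICs: h(0) = 0, h′(0) = -6.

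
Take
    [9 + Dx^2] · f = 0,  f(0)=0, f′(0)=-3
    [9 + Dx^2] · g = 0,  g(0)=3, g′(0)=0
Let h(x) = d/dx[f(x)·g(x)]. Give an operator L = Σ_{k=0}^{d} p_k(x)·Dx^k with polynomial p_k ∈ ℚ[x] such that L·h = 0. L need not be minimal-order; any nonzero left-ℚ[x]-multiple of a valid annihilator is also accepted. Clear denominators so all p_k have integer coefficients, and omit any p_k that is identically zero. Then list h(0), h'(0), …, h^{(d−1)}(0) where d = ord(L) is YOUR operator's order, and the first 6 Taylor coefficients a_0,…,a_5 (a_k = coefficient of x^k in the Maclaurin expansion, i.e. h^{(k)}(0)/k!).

L = 36 + Dx^2  (order 2).
h: a_k = -9, 0, 162, 0, -486, 0, …
ICs: h(0) = -9, h′(0) = 0.

f: a_k = 0, -3, 0, 9/2, 0, -81/40, …
g: a_k = 3, 0, -27/2, 0, 81/8, 0, …
Sym-product of L_f,L_g gives L₀ (≤ ord 4).
Derive L from L₀ (diff closure).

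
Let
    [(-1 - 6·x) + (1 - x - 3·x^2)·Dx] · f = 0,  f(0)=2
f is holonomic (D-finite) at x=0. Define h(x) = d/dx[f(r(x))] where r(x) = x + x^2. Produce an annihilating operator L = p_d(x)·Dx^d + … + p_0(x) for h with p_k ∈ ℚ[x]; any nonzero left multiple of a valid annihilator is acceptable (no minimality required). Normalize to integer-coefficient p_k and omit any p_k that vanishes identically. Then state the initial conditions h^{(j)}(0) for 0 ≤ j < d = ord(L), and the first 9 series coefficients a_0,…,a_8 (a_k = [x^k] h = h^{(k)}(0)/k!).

f: a_k = 2, 2, 8, 14, 38, 80, 194, 434, 1016, …
h₀=f(r): pull back L_f along r ⇒ L₀.
Derive L from L₀ (diff closure).
L = (10 + 60·x + 168·x^2 + 396·x^3 + 648·x^4 + 540·x^5 + 180·x^6) + (-1 - 7·x - 6·x^2 + 44·x^3 + 135·x^4 + 180·x^5 + 126·x^6 + 36·x^7)·Dx  (order 1).
h: a_k = 2, 20, 90, 352, 1370, 5016, 17850, 62416, 214560, …
ICs: h(0) = 2.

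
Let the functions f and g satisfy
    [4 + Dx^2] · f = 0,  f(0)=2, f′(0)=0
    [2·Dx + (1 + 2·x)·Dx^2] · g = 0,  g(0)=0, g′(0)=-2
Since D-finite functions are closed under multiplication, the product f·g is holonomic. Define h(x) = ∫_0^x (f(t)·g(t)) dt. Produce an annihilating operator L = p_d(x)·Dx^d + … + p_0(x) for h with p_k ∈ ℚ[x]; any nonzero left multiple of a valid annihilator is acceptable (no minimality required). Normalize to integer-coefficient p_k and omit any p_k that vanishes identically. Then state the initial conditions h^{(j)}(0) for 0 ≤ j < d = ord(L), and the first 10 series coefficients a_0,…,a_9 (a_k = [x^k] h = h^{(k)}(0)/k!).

f: a_k = 2, 0, -4, 0, 4/3, 0, -8/45, 0, 4/315, 0, …
g: a_k = 0, -2, 2, -8/3, 4, -32/5, 32/3, -128/7, 32, -512/9, …
Product ⇒ symmetric product L₀, ord ≤ 4.
h=∫h₀ ⇒ L = L₀·Dx.
L = (-48 + 192·x + 1216·x^2 + 2048·x^3 + 1024·x^4)·Dx + (32 + 320·x + 768·x^2 + 512·x^3)·Dx^2 + (160·x + 672·x^2 + 1024·x^3 + 512·x^4)·Dx^3 + (8 + 80·x + 192·x^2 + 128·x^3)·Dx^4 + (3 + 28·x + 92·x^2 + 128·x^3 + 64·x^4)·Dx^5  (order 5).
h: a_k = 0, 0, -2, 4/3, 2/3, 0, -4/5, 8/7, -62/35, 1184/405, …
ICs: h(0) = 0, h′(0) = 0, h′′(0) = -4, h′′′(0) = 8, h′′′′(0) = 16.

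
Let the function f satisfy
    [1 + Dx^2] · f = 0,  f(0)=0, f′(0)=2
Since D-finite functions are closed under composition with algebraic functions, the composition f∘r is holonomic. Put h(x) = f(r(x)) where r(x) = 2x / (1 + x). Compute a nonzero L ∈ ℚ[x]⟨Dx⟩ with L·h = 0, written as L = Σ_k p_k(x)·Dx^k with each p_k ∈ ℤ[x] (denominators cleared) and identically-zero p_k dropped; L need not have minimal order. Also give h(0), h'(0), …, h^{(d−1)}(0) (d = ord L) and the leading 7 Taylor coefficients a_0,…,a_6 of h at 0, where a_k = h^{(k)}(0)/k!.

L = 4 + (2 + 6·x + 6·x^2 + 2·x^3)·Dx + (1 + 4·x + 6·x^2 + 4·x^3 + x^4)·Dx^2  (order 2).
h: a_k = 0, 4, -4, 4/3, 4, -172/15, 20, …
ICs: h(0) = 0, h′(0) = 4.

f: a_k = 0, 2, 0, -1/3, 0, 1/60, 0, …
Substitute x→r, Dx→(1/r')Dx; clear ⇒ L₀.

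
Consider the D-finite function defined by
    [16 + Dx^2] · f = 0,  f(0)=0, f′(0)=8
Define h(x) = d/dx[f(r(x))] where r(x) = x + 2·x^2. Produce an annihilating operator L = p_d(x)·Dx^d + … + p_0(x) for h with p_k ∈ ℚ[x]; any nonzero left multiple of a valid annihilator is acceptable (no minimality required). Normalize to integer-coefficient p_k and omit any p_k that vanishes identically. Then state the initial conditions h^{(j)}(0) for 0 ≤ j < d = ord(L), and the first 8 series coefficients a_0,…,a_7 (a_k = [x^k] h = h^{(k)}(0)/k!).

L = (64 + 256·x + 1536·x^2 + 4096·x^3 + 4096·x^4) + (-12 - 48·x)·Dx + (1 + 8·x + 16·x^2)·Dx^2  (order 2).
h: a_k = 8, 32, -64, -512, -3584/3, 0, 212992/45, 458752/45, …
ICs: h(0) = 8, h′(0) = 32.

f: a_k = 0, 8, 0, -64/3, 0, 256/15, 0, -2048/315, …
L₀ from L_f via x↦r, Dx↦r'^{-1}Dx.
Differentiate: ansatz ord ≤ ord L₀ ⇒ L.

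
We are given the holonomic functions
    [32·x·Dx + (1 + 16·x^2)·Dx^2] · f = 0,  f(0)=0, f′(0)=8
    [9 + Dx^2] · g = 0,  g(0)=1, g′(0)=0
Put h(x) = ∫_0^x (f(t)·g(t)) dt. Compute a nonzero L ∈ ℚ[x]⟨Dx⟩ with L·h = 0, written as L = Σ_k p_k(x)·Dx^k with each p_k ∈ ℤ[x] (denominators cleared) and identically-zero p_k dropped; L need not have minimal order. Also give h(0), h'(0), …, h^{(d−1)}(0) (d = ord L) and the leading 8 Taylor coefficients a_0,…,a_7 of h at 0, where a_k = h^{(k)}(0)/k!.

f: a_k = 0, 8, 0, -128/3, 0, 2048/5, 0, -32768/7, …
g: a_k = 1, 0, -9/2, 0, 27/8, 0, -81/80, 0, …
h₀=f·g: eliminate ⇒ L₀, order ≤ 2·2.
∫: right-multiply L₀ by Dx.
L = (16425 + 696384·x^2 + 2778624·x^4 + 11943936·x^6 + 47775744·x^8)·Dx + (23616·x + 543744·x^3 + 3981312·x^5 + 21233664·x^7)·Dx^2 + (2050 + 87168·x^2 + 470016·x^4 + 2654208·x^6 + 10616832·x^8)·Dx^3 + (2624·x + 60416·x^3 + 442368·x^5 + 2359296·x^7)·Dx^4 + (25 + 1088·x^2 + 17920·x^4 + 147456·x^6 + 589824·x^8)·Dx^5  (order 5).
h: a_k = 0, 0, 4, 0, -59/3, 0, 3143/30, 0, …
ICs: h(0) = 0, h′(0) = 0, h′′(0) = 8, h′′′(0) = 0, h′′′′(0) = -472.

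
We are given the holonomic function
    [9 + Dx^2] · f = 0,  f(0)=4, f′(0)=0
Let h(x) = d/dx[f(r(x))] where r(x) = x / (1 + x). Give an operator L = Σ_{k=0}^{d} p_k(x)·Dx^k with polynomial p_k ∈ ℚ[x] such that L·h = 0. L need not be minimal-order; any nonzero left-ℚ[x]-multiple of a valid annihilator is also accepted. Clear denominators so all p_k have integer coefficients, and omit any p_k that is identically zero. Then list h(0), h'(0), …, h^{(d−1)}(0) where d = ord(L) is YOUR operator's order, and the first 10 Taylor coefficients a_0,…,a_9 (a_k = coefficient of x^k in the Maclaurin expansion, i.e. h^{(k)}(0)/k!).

L = (15 + 12·x + 6·x^2) + (6 + 18·x + 18·x^2 + 6·x^3)·Dx + (1 + 4·x + 6·x^2 + 4·x^3 + x^4)·Dx^2  (order 2).
h: a_k = 0, -36, 108, -162, 90, 2457/10, -9639/10, 293553/140, -491913/140, 5432751/1120, …
ICs: h(0) = 0, h′(0) = -36.

f: a_k = 4, 0, -18, 0, 27/2, 0, -81/20, 0, 729/1120, 0, …
f∘r: x↦r, Dx↦Dx/r' in L_f ⇒ L₀.
h=h₀': d/dx-closure on L₀ ⇒ L.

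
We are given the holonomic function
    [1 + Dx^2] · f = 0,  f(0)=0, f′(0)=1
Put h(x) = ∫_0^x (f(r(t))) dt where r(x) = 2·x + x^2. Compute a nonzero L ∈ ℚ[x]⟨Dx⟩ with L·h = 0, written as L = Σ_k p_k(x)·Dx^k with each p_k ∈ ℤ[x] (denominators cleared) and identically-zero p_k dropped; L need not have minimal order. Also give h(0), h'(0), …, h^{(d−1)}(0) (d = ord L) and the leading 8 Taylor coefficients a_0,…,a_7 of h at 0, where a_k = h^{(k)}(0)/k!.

f: a_k = 0, 1, 0, -1/6, 0, 1/120, 0, -1/5040, …
L₀ from L_f via x↦r, Dx↦r'^{-1}Dx.
h=∫h₀ ⇒ L = L₀·Dx.
L = (4 + 12·x + 12·x^2 + 4·x^3)·Dx - Dx^2 + (1 + x)·Dx^3  (order 3).
h: a_k = 0, 0, 1, 1/3, -1/3, -2/5, -11/90, 1/14, …
ICs: h(0) = 0, h′(0) = 0, h′′(0) = 2.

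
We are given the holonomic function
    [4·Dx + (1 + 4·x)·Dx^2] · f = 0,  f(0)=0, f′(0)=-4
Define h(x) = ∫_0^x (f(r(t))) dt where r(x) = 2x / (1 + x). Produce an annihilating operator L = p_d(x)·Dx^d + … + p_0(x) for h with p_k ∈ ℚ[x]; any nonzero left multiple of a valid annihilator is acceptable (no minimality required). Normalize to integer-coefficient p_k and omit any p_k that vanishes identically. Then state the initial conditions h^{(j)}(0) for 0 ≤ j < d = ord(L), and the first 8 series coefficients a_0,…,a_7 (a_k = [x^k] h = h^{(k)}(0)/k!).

L = (10 + 18·x)·Dx^2 + (1 + 10·x + 9·x^2)·Dx^3  (order 3).
h: a_k = 0, 0, -4, 40/3, -182/3, 328, -29524/15, 37960/3, …
ICs: h(0) = 0, h′(0) = 0, h′′(0) = -8.

f: a_k = 0, -4, 8, -64/3, 64, -1024/5, 2048/3, -16384/7, …
L₀ from L_f via x↦r, Dx↦r'^{-1}Dx.
h=∫h₀ ⇒ L = L₀·Dx.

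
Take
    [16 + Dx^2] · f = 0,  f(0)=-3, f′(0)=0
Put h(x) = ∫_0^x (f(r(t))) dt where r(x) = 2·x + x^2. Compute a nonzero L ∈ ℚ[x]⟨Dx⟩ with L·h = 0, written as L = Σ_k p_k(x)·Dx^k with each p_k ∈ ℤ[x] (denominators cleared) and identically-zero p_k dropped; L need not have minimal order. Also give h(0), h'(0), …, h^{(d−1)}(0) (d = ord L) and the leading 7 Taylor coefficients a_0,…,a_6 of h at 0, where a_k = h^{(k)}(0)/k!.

f: a_k = -3, 0, 24, 0, -32, 0, 256/15, …
f∘r: x↦r, Dx↦Dx/r' in L_f ⇒ L₀.
Integrate: L := L₀·Dx.
L = (64 + 192·x + 192·x^2 + 64·x^3)·Dx - Dx^2 + (1 + x)·Dx^3  (order 3).
h: a_k = 0, -3, 0, 32, 24, -488/5, -512/3, …
ICs: h(0) = 0, h′(0) = -3, h′′(0) = 0.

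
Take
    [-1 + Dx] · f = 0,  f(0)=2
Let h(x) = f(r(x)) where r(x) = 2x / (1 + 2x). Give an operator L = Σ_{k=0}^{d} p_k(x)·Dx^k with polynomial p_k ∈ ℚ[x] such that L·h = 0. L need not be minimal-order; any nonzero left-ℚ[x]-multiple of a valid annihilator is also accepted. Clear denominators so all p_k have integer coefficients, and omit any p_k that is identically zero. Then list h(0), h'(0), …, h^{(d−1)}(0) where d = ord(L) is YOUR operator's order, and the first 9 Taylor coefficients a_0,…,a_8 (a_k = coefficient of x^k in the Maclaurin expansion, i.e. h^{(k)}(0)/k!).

L = -2 + (1 + 4·x + 4·x^2)·Dx  (order 1).
h: a_k = 2, 4, -4, 8/3, 4/3, -152/15, 1208/45, -17456/315, 31364/315, …
ICs: h(0) = 2.

f: a_k = 2, 2, 1, 1/3, 1/12, 1/60, 1/360, 1/2520, 1/20160, …
Substitute x→r, Dx→(1/r')Dx; clear ⇒ L₀.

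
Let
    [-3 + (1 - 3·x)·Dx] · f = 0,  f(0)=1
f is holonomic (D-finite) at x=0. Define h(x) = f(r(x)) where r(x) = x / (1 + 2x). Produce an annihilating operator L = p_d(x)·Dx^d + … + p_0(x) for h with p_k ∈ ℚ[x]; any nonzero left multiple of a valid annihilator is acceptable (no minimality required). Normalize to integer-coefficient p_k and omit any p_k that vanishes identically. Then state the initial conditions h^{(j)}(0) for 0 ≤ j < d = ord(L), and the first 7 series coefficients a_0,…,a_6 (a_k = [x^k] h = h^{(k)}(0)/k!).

f: a_k = 1, 3, 9, 27, 81, 243, 729, …
h₀=f(r): pull back L_f along r ⇒ L₀.
L = 3 + (-1 - x + 2·x^2)·Dx  (order 1).
h: a_k = 1, 3, 3, 3, 3, 3, 3, …
ICs: h(0) = 1.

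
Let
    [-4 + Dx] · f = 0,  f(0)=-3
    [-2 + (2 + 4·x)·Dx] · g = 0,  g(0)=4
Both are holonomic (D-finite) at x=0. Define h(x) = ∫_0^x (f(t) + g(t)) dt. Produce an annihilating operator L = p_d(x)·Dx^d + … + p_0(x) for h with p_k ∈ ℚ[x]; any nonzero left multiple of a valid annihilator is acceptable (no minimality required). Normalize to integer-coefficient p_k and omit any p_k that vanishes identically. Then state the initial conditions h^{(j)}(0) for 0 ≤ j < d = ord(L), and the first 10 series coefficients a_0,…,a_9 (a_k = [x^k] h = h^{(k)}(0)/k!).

L = (20 + 32·x)·Dx + (-17 - 64·x - 64·x^2)·Dx^2 + (3 + 14·x + 16·x^2)·Dx^3  (order 3).
h: a_k = 0, 1, -4, -26/3, -15/2, -69/10, -221/60, -1339/420, -631/3360, -61429/30240, …
ICs: h(0) = 0, h′(0) = 1, h′′(0) = -8.

f: a_k = -3, -12, -24, -32, -32, -128/5, -256/15, -1024/105, -512/105, -2048/945, …
g: a_k = 4, 4, -2, 2, -5/2, 7/2, -21/4, 33/4, -429/32, 715/32, …
L₀ := lclm(L_f,L_g); ord L₀ ≤ 1+1.
h=∫₀ˣh₀: take L = L₀·Dx.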